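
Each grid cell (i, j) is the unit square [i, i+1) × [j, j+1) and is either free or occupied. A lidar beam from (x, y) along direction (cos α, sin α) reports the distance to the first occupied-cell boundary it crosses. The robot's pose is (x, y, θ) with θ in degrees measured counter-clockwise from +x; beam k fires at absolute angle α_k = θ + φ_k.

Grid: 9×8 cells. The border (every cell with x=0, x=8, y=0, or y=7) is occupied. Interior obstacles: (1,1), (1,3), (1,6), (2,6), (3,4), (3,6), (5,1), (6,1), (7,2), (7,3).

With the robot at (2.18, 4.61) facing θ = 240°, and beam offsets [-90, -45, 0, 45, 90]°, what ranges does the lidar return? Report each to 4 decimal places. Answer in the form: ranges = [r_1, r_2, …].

ranges = [1.3625, 1.2216, 0.7044, 3.7373, 0.9469]

beam 1: φ=-90°, α=150°
  dir = (cos 150°, sin 150°) = (-0.8660, 0.5000); from cell (2,4)
  next x-line at t=0.2078, next y-line at t=0.7800; Δt_x=1.1547, Δt_y=2.0000
    x: enter (1,4) at t=0.2078
    y: enter (1,5) at t=0.7800
    x: enter (0,5) at t=1.3625 ← occupied
  → r_1 = 1.3625
beam 2: φ=-45°, α=195°
  dir = (cos 195°, sin 195°) = (-0.9659, -0.2588); from cell (2,4)
  next x-line at t=0.1863, next y-line at t=2.3569; Δt_x=1.0353, Δt_y=3.8637
    x: enter (1,4) at t=0.1863
    x: enter (0,4) at t=1.2216 ← occupied
  → r_2 = 1.2216
beam 3: φ=0°, α=240°
  dir = (cos 240°, sin 240°) = (-0.5000, -0.8660); from cell (2,4)
  next x-line at t=0.3600, next y-line at t=0.7044; Δt_x=2.0000, Δt_y=1.1547
    x: enter (1,4) at t=0.3600
    y: enter (1,3) at t=0.7044 ← occupied
  → r_3 = 0.7044
beam 4: φ=45°, α=285°
  dir = (cos 285°, sin 285°) = (0.2588, -0.9659); from cell (2,4)
  next x-line at t=3.1682, next y-line at t=0.6315; Δt_x=3.8637, Δt_y=1.0353
    y: enter (2,3) at t=0.6315
    y: enter (2,2) at t=1.6668
    y: enter (2,1) at t=2.7021
    x: enter (3,1) at t=3.1682
    y: enter (3,0) at t=3.7373 ← occupied
  → r_4 = 3.7373
beam 5: φ=90°, α=330°
  dir = (cos 330°, sin 330°) = (0.8660, -0.5000); from cell (2,4)
  next x-line at t=0.9469, next y-line at t=1.2200; Δt_x=1.1547, Δt_y=2.0000
    x: enter (3,4) at t=0.9469 ← occupied
  → r_5 = 0.9469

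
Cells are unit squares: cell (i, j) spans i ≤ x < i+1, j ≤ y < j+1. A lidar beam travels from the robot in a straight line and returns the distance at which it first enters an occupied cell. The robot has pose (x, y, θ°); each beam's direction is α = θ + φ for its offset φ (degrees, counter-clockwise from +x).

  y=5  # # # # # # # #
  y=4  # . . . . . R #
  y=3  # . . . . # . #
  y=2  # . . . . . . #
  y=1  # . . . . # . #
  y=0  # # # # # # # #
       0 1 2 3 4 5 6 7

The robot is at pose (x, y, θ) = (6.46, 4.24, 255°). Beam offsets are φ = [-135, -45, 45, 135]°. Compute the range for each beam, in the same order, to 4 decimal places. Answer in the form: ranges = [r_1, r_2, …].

beam 1: φ=-135°, α=120°
  cosα=-0.5000 sinα=0.8660 | (6,4) | tMaxX 0.9200 tMaxY 0.8776 | tΔX 2.0000 tΔY 1.1547
    t=0.8776 [y] (6,5) — stop
  → r_1 = 0.8776
beam 2: φ=-45°, α=210°
  cosα=-0.8660 sinα=-0.5000 | (6,4) | tMaxX 0.5312 tMaxY 0.4800 | tΔX 1.1547 tΔY 2.0000
    t=0.4800 [y] (6,3)
    t=0.5312 [x] (5,3) — stop
  → r_2 = 0.5312
beam 3: φ=45°, α=300°
  cosα=0.5000 sinα=-0.8660 | (6,4) | tMaxX 1.0800 tMaxY 0.2771 | tΔX 2.0000 tΔY 1.1547
    t=0.2771 [y] (6,3)
    t=1.0800 [x] (7,3) — stop
  → r_3 = 1.0800
beam 4: φ=135°, α=30°
  cosα=0.8660 sinα=0.5000 | (6,4) | tMaxX 0.6235 tMaxY 1.5200 | tΔX 1.1547 tΔY 2.0000
    t=0.6235 [x] (7,4) — stop
  → r_4 = 0.6235

ranges = [0.8776, 0.5312, 1.0800, 0.6235]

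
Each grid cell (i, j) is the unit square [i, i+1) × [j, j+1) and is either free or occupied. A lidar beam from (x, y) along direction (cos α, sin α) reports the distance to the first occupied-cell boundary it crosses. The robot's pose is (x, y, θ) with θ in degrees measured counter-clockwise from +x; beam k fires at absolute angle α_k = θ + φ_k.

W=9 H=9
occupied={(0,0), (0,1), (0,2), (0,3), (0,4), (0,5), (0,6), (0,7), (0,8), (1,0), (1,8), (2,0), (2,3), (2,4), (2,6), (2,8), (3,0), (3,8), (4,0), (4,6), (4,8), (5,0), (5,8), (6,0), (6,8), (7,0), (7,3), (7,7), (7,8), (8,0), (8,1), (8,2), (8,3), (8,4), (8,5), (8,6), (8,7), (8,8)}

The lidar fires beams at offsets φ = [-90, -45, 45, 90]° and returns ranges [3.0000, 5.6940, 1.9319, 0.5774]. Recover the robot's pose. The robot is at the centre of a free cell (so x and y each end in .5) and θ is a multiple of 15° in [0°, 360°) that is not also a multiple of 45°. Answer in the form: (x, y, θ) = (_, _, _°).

The pose lattice has 43·16 = 688 candidates. Test each by forward raycasting.
  (2.5, 1.5, 210°): beam 2 = 1.5529 ≠ 5.6940 ✗
  (3.5, 2.5, 165°): beam 1 = 3.6235 ≠ 3.0000 ✗
  (3.5, 1.5, 300°): beam 1 = 1.0000 ≠ 3.0000 ✗
  (5.5, 6.5, 75°): beam 1 = 2.5882 ≠ 3.0000 ✗
  (3.5, 5.5, 60°): beam 1 = 4.0415 ≠ 3.0000 ✗
  …
  (1.5, 2.5, 60°): r_1=3.0000, r_2=5.6940, r_3=1.9319, r_4=0.5774 — all match ✓
Only this pose fits every beam.

(x, y, θ) = (1.5, 2.5, 60°)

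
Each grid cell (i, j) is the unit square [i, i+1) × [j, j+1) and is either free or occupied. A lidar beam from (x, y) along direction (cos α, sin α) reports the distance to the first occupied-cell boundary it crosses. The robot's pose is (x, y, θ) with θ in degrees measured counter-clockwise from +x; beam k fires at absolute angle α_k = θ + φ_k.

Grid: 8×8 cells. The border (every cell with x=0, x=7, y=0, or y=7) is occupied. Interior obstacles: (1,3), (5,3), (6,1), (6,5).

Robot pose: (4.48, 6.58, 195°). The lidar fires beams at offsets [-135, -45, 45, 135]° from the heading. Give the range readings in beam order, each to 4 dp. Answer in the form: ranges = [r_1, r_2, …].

ranges = [0.4850, 0.8400, 6.4432, 1.7551]

beam 1: φ=-135°, α=60°
  cosα=0.5000 sinα=0.8660 | (4,6) | tMaxX 1.0400 tMaxY 0.4850 | tΔX 2.0000 tΔY 1.1547
    t=0.4850 [y] (4,7) — stop
  → r_1 = 0.4850
beam 2: φ=-45°, α=150°
  cosα=-0.8660 sinα=0.5000 | (4,6) | tMaxX 0.5543 tMaxY 0.8400 | tΔX 1.1547 tΔY 2.0000
    t=0.5543 [x] (3,6)
    t=0.8400 [y] (3,7) — stop
  → r_2 = 0.8400
beam 3: φ=45°, α=240°
  cosα=-0.5000 sinα=-0.8660 | (4,6) | tMaxX 0.9600 tMaxY 0.6697 | tΔX 2.0000 tΔY 1.1547
    t=0.6697 [y] (4,5)
    t=0.9600 [x] (3,5)
    t=1.8244 [y] (3,4)
    t=2.9600 [x] (2,4)
    t=2.9791 [y] (2,3)
    t=4.1338 [y] (2,2)
    t=4.9600 [x] (1,2)
    t=5.2885 [y] (1,1)
    t=6.4432 [y] (1,0) — stop
  → r_3 = 6.4432
beam 4: φ=135°, α=330°
  cosα=0.8660 sinα=-0.5000 | (4,6) | tMaxX 0.6004 tMaxY 1.1600 | tΔX 1.1547 tΔY 2.0000
    t=0.6004 [x] (5,6)
    t=1.1600 [y] (5,5)
    t=1.7551 [x] (6,5) — stop
  → r_4 = 1.7551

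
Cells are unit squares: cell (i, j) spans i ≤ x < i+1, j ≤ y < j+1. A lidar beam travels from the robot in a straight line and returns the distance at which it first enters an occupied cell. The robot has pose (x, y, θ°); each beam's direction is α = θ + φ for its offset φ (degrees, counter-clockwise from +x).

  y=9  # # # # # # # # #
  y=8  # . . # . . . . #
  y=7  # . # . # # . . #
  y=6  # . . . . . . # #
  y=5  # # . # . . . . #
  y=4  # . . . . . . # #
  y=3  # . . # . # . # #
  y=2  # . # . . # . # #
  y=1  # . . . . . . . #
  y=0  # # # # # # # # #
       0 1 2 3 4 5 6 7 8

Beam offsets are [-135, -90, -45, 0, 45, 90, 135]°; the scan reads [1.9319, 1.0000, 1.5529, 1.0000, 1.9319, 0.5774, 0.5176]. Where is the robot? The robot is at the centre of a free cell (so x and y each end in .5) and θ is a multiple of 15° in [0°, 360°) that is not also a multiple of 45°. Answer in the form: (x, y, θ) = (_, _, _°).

(x, y, θ) = (3.5, 6.5, 150°)

The pose lattice has 42·16 = 672 candidates. Test each by forward raycasting.
  (4.5, 8.5, 120°): beam 1 = 3.6235 ≠ 1.9319 ✗
  (5.5, 8.5, 30°): beam 1 = 0.5176 ≠ 1.9319 ✗
  (2.5, 3.5, 165°): beam 1 = 0.5774 ≠ 1.9319 ✗
  (2.5, 3.5, 300°): beam 1 = 1.5529 ≠ 1.9319 ✗
  (6.5, 5.5, 345°): beam 1 = 3.0000 ≠ 1.9319 ✗
  …
  (3.5, 6.5, 150°): r_1=1.9319, r_2=1.0000, r_3=1.5529, r_4=1.0000, r_5=1.9319, r_6=0.5774, r_7=0.5176 — all match ✓
No second candidate reproduces the full scan.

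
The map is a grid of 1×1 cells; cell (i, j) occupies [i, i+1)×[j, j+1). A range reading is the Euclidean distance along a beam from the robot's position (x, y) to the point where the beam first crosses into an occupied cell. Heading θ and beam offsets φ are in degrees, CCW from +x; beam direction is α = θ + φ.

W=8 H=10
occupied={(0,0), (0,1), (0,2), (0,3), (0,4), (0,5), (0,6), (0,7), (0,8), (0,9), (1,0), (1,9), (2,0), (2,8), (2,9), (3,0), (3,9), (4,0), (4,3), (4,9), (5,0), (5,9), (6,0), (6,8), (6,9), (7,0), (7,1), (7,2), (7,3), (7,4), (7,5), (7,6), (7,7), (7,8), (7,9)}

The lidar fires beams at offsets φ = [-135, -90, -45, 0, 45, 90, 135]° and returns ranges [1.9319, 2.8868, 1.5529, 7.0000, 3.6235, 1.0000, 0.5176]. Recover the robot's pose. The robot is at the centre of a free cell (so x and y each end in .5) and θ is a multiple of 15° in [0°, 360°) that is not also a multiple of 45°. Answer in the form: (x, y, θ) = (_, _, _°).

(x, y, θ) = (4.5, 1.5, 120°)

Candidates: 45 free-cell centres × 16 headings = 720 poses. Raycast each; keep the one whose scan matches to 4 dp.
  (1.5, 1.5, 165°): beam 1 = 3.0000 ≠ 1.9319 ✗
  (1.5, 4.5, 75°): beam 1 = 4.0415 ≠ 1.9319 ✗
  (2.5, 6.5, 165°): beam 1 = 4.0415 ≠ 1.9319 ✗
  (6.5, 6.5, 330°): beam 1 = 5.6940 ≠ 1.9319 ✗
  …
  (4.5, 1.5, 120°): r_1=1.9319, r_2=2.8868, r_3=1.5529, r_4=7.0000, r_5=3.6235, r_6=1.0000, r_7=0.5176 — all match ✓
Unique over the lattice → pose = (4.5, 1.5, 120°).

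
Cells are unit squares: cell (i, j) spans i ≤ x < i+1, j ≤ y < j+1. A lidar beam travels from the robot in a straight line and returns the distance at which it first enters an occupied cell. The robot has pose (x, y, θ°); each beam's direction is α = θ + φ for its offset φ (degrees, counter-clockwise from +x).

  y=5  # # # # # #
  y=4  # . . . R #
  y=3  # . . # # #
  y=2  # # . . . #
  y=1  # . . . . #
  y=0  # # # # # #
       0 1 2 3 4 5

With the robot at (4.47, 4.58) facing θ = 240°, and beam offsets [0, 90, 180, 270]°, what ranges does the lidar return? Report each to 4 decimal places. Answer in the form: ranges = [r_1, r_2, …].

ranges = [0.6697, 0.6120, 0.4850, 0.8400]

beam 1: φ=0°, α=240°
  d=(-0.5000,-0.8660)  start (4,4)  tX=0.9400 tY=0.6697  stride 1/|dx|=2.0000 1/|dy|=1.1547
    cross y-line → (4,3), t=0.6697 (wall)
  → r_1 = 0.6697
beam 2: φ=90°, α=330°
  d=(0.8660,-0.5000)  start (4,4)  tX=0.6120 tY=1.1600  stride 1/|dx|=1.1547 1/|dy|=2.0000
    cross x-line → (5,4), t=0.6120 (wall)
  → r_2 = 0.6120
beam 3: φ=180°, α=60°
  d=(0.5000,0.8660)  start (4,4)  tX=1.0600 tY=0.4850  stride 1/|dx|=2.0000 1/|dy|=1.1547
    cross y-line → (4,5), t=0.4850 (wall)
  → r_3 = 0.4850
beam 4: φ=270°, α=150°
  d=(-0.8660,0.5000)  start (4,4)  tX=0.5427 tY=0.8400  stride 1/|dx|=1.1547 1/|dy|=2.0000
    cross x-line → (3,4), t=0.5427
    cross y-line → (3,5), t=0.8400 (wall)
  → r_4 = 0.8400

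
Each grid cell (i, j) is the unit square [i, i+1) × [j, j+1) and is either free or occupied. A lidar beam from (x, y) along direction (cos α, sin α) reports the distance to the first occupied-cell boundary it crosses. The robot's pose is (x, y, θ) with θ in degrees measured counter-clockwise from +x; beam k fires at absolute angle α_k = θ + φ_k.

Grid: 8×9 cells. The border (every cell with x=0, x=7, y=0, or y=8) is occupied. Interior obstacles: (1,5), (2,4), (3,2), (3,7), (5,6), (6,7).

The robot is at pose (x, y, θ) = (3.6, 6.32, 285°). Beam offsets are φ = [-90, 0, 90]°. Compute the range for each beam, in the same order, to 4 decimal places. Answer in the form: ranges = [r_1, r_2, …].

ranges = [1.6564, 5.5077, 1.4494]

beam 1: φ=-90°, α=195°
  d=(-0.9659,-0.2588)  start (3,6)  tX=0.6212 tY=1.2364  stride 1/|dx|=1.0353 1/|dy|=3.8637
    cross x-line → (2,6), t=0.6212
    cross y-line → (2,5), t=1.2364
    cross x-line → (1,5), t=1.6564 (wall)
  → r_1 = 1.6564
beam 2: φ=0°, α=285°
  d=(0.2588,-0.9659)  start (3,6)  tX=1.5455 tY=0.3313  stride 1/|dx|=3.8637 1/|dy|=1.0353
    cross y-line → (3,5), t=0.3313
    cross y-line → (3,4), t=1.3666
    cross x-line → (4,4), t=1.5455
    cross y-line → (4,3), t=2.4018
    cross y-line → (4,2), t=3.4371
    cross y-line → (4,1), t=4.4724
    cross x-line → (5,1), t=5.4092
    cross y-line → (5,0), t=5.5077 (wall)
  → r_2 = 5.5077
beam 3: φ=90°, α=15°
  d=(0.9659,0.2588)  start (3,6)  tX=0.4141 tY=2.6273  stride 1/|dx|=1.0353 1/|dy|=3.8637
    cross x-line → (4,6), t=0.4141
    cross x-line → (5,6), t=1.4494 (wall)
  → r_3 = 1.4494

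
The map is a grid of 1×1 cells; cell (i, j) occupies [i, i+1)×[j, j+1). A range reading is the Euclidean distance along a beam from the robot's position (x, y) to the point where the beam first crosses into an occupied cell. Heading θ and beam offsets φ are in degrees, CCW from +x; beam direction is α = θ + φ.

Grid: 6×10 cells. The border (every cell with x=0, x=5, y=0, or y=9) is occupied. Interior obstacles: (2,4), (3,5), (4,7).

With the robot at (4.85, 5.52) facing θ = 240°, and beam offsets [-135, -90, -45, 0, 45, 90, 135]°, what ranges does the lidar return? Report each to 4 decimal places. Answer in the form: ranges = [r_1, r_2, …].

ranges = [1.5322, 4.4456, 0.8800, 5.2192, 0.5796, 0.1732, 0.1553]

beam 1: φ=-135°, α=105°
  direction (-0.2588, 0.9659); cell (4,5); t to first gridline: x 3.2841, y 0.4969 (then +3.8637 / +1.0353)
    (4,6) via y @ 0.4969
    (4,7) via y @ 1.5322  # hit
  → r_1 = 1.5322
beam 2: φ=-90°, α=150°
  direction (-0.8660, 0.5000); cell (4,5); t to first gridline: x 0.9815, y 0.9600 (then +1.1547 / +2.0000)
    (4,6) via y @ 0.9600
    (3,6) via x @ 0.9815
    (2,6) via x @ 2.1362
    (2,7) via y @ 2.9600
    (1,7) via x @ 3.2909
    (0,7) via x @ 4.4456  # hit
  → r_2 = 4.4456
beam 3: φ=-45°, α=195°
  direction (-0.9659, -0.2588); cell (4,5); t to first gridline: x 0.8800, y 2.0091 (then +1.0353 / +3.8637)
    (3,5) via x @ 0.8800  # hit
  → r_3 = 0.8800
beam 4: φ=0°, α=240°
  direction (-0.5000, -0.8660); cell (4,5); t to first gridline: x 1.7000, y 0.6004 (then +2.0000 / +1.1547)
    (4,4) via y @ 0.6004
    (3,4) via x @ 1.7000
    (3,3) via y @ 1.7551
    (3,2) via y @ 2.9098
    (2,2) via x @ 3.7000
    (2,1) via y @ 4.0645
    (2,0) via y @ 5.2192  # hit
  → r_4 = 5.2192
beam 5: φ=45°, α=285°
  direction (0.2588, -0.9659); cell (4,5); t to first gridline: x 0.5796, y 0.5383 (then +3.8637 / +1.0353)
    (4,4) via y @ 0.5383
    (5,4) via x @ 0.5796  # hit
  → r_5 = 0.5796
beam 6: φ=90°, α=330°
  direction (0.8660, -0.5000); cell (4,5); t to first gridline: x 0.1732, y 1.0400 (then +1.1547 / +2.0000)
    (5,5) via x @ 0.1732  # hit
  → r_6 = 0.1732
beam 7: φ=135°, α=15°
  direction (0.9659, 0.2588); cell (4,5); t to first gridline: x 0.1553, y 1.8546 (then +1.0353 / +3.8637)
    (5,5) via x @ 0.1553  # hit
  → r_7 = 0.1553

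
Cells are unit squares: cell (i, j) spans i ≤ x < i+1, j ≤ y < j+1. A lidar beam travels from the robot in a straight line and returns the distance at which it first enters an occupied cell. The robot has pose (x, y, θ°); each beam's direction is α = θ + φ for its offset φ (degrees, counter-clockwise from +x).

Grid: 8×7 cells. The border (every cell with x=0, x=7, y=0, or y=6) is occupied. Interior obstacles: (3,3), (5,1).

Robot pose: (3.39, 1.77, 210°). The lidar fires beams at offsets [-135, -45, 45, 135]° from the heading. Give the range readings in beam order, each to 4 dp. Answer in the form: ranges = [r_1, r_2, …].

ranges = [1.2734, 2.4743, 0.7972, 1.6668]

beam 1: φ=-135°, α=75°
  direction (0.2588, 0.9659); cell (3,1); t to first gridline: x 2.3569, y 0.2381 (then +3.8637 / +1.0353)
    (3,2) via y @ 0.2381
    (3,3) via y @ 1.2734  # hit
  → r_1 = 1.2734
beam 2: φ=-45°, α=165°
  direction (-0.9659, 0.2588); cell (3,1); t to first gridline: x 0.4038, y 0.8887 (then +1.0353 / +3.8637)
    (2,1) via x @ 0.4038
    (2,2) via y @ 0.8887
    (1,2) via x @ 1.4390
    (0,2) via x @ 2.4743  # hit
  → r_2 = 2.4743
beam 3: φ=45°, α=255°
  direction (-0.2588, -0.9659); cell (3,1); t to first gridline: x 1.5068, y 0.7972 (then +3.8637 / +1.0353)
    (3,0) via y @ 0.7972  # hit
  → r_3 = 0.7972
beam 4: φ=135°, α=345°
  direction (0.9659, -0.2588); cell (3,1); t to first gridline: x 0.6315, y 2.9751 (then +1.0353 / +3.8637)
    (4,1) via x @ 0.6315
    (5,1) via x @ 1.6668  # hit
  → r_4 = 1.6668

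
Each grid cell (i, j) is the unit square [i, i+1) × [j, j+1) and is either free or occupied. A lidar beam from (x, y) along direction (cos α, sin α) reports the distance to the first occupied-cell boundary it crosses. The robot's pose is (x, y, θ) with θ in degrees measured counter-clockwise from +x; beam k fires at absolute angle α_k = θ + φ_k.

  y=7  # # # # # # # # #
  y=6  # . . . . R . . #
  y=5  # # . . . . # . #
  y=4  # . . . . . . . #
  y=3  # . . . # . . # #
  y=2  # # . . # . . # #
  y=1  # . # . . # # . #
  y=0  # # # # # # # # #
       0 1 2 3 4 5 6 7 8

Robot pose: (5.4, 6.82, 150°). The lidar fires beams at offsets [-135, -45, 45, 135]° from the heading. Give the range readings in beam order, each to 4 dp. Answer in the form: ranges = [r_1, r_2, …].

ranges = [0.6955, 0.1863, 3.5199, 4.9900]

beam 1: φ=-135°, α=15°
  direction (0.9659, 0.2588); cell (5,6); t to first gridline: x 0.6212, y 0.6955 (then +1.0353 / +3.8637)
    (6,6) via x @ 0.6212
    (6,7) via y @ 0.6955  # hit
  → r_1 = 0.6955
beam 2: φ=-45°, α=105°
  direction (-0.2588, 0.9659); cell (5,6); t to first gridline: x 1.5455, y 0.1863 (then +3.8637 / +1.0353)
    (5,7) via y @ 0.1863  # hit
  → r_2 = 0.1863
beam 3: φ=45°, α=195°
  direction (-0.9659, -0.2588); cell (5,6); t to first gridline: x 0.4141, y 3.1682 (then +1.0353 / +3.8637)
    (4,6) via x @ 0.4141
    (3,6) via x @ 1.4494
    (2,6) via x @ 2.4847
    (2,5) via y @ 3.1682
    (1,5) via x @ 3.5199  # hit
  → r_3 = 3.5199
beam 4: φ=135°, α=285°
  direction (0.2588, -0.9659); cell (5,6); t to first gridline: x 2.3182, y 0.8489 (then +3.8637 / +1.0353)
    (5,5) via y @ 0.8489
    (5,4) via y @ 1.8842
    (6,4) via x @ 2.3182
    (6,3) via y @ 2.9195
    (6,2) via y @ 3.9548
    (6,1) via y @ 4.9900  # hit
  → r_4 = 4.9900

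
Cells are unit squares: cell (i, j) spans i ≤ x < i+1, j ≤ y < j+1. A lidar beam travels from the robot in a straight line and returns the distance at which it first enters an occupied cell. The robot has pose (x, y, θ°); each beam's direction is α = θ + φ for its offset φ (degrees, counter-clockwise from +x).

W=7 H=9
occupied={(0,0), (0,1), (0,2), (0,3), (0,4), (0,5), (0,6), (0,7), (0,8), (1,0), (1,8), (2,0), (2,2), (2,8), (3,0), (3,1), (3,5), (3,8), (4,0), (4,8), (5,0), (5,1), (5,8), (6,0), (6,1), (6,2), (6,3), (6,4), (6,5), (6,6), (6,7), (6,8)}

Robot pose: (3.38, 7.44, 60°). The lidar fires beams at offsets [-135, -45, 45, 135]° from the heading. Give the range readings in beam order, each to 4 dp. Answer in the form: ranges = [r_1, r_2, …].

ranges = [1.4908, 2.1637, 0.5798, 2.4640]

beam 1: φ=-135°, α=285°
  direction (0.2588, -0.9659); cell (3,7); t to first gridline: x 2.3955, y 0.4555 (then +3.8637 / +1.0353)
    (3,6) via y @ 0.4555
    (3,5) via y @ 1.4908  # hit
  → r_1 = 1.4908
beam 2: φ=-45°, α=15°
  direction (0.9659, 0.2588); cell (3,7); t to first gridline: x 0.6419, y 2.1637 (then +1.0353 / +3.8637)
    (4,7) via x @ 0.6419
    (5,7) via x @ 1.6771
    (5,8) via y @ 2.1637  # hit
  → r_2 = 2.1637
beam 3: φ=45°, α=105°
  direction (-0.2588, 0.9659); cell (3,7); t to first gridline: x 1.4682, y 0.5798 (then +3.8637 / +1.0353)
    (3,8) via y @ 0.5798  # hit
  → r_3 = 0.5798
beam 4: φ=135°, α=195°
  direction (-0.9659, -0.2588); cell (3,7); t to first gridline: x 0.3934, y 1.7000 (then +1.0353 / +3.8637)
    (2,7) via x @ 0.3934
    (1,7) via x @ 1.4287
    (1,6) via y @ 1.7000
    (0,6) via x @ 2.4640  # hit
  → r_4 = 2.4640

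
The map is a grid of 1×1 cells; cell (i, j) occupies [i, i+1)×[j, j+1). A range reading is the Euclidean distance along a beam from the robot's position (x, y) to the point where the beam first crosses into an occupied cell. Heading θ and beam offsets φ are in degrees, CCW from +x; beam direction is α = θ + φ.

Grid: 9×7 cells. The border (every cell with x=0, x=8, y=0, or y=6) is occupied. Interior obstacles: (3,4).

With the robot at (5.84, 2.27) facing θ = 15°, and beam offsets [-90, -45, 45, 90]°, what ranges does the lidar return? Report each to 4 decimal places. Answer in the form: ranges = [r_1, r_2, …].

ranges = [1.3148, 2.4942, 4.3070, 3.8616]

beam 1: φ=-90°, α=285°
  d=(0.2588,-0.9659)  start (5,2)  tX=0.6182 tY=0.2795  stride 1/|dx|=3.8637 1/|dy|=1.0353
    cross y-line → (5,1), t=0.2795
    cross x-line → (6,1), t=0.6182
    cross y-line → (6,0), t=1.3148 (wall)
  → r_1 = 1.3148
beam 2: φ=-45°, α=330°
  d=(0.8660,-0.5000)  start (5,2)  tX=0.1848 tY=0.5400  stride 1/|dx|=1.1547 1/|dy|=2.0000
    cross x-line → (6,2), t=0.1848
    cross y-line → (6,1), t=0.5400
    cross x-line → (7,1), t=1.3395
    cross x-line → (8,1), t=2.4942 (wall)
  → r_2 = 2.4942
beam 3: φ=45°, α=60°
  d=(0.5000,0.8660)  start (5,2)  tX=0.3200 tY=0.8429  stride 1/|dx|=2.0000 1/|dy|=1.1547
    cross x-line → (6,2), t=0.3200
    cross y-line → (6,3), t=0.8429
    cross y-line → (6,4), t=1.9976
    cross x-line → (7,4), t=2.3200
    cross y-line → (7,5), t=3.1523
    cross y-line → (7,6), t=4.3070 (wall)
  → r_3 = 4.3070
beam 4: φ=90°, α=105°
  d=(-0.2588,0.9659)  start (5,2)  tX=3.2455 tY=0.7558  stride 1/|dx|=3.8637 1/|dy|=1.0353
    cross y-line → (5,3), t=0.7558
    cross y-line → (5,4), t=1.7910
    cross y-line → (5,5), t=2.8263
    cross x-line → (4,5), t=3.2455
    cross y-line → (4,6), t=3.8616 (wall)
  → r_4 = 3.8616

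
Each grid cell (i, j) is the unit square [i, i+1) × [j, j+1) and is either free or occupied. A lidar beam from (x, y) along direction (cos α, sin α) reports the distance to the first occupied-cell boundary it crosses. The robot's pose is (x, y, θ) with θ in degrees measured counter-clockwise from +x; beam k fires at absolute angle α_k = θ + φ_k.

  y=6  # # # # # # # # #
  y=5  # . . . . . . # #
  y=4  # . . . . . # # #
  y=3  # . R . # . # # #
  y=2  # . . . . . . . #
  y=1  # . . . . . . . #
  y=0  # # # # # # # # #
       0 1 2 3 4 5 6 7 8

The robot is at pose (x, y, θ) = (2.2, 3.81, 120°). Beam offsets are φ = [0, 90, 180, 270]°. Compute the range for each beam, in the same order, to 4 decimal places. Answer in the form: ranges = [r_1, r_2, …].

ranges = [2.4000, 1.3856, 3.2447, 4.3800]

beam 1: φ=0°, α=120°
  cosα=-0.5000 sinα=0.8660 | (2,3) | tMaxX 0.4000 tMaxY 0.2194 | tΔX 2.0000 tΔY 1.1547
    t=0.2194 [y] (2,4)
    t=0.4000 [x] (1,4)
    t=1.3741 [y] (1,5)
    t=2.4000 [x] (0,5) — stop
  → r_1 = 2.4000
beam 2: φ=90°, α=210°
  cosα=-0.8660 sinα=-0.5000 | (2,3) | tMaxX 0.2309 tMaxY 1.6200 | tΔX 1.1547 tΔY 2.0000
    t=0.2309 [x] (1,3)
    t=1.3856 [x] (0,3) — stop
  → r_2 = 1.3856
beam 3: φ=180°, α=300°
  cosα=0.5000 sinα=-0.8660 | (2,3) | tMaxX 1.6000 tMaxY 0.9353 | tΔX 2.0000 tΔY 1.1547
    t=0.9353 [y] (2,2)
    t=1.6000 [x] (3,2)
    t=2.0900 [y] (3,1)
    t=3.2447 [y] (3,0) — stop
  → r_3 = 3.2447
beam 4: φ=270°, α=30°
  cosα=0.8660 sinα=0.5000 | (2,3) | tMaxX 0.9238 tMaxY 0.3800 | tΔX 1.1547 tΔY 2.0000
    t=0.3800 [y] (2,4)
    t=0.9238 [x] (3,4)
    t=2.0785 [x] (4,4)
    t=2.3800 [y] (4,5)
    t=3.2332 [x] (5,5)
    t=4.3800 [y] (5,6) — stop
  → r_4 = 4.3800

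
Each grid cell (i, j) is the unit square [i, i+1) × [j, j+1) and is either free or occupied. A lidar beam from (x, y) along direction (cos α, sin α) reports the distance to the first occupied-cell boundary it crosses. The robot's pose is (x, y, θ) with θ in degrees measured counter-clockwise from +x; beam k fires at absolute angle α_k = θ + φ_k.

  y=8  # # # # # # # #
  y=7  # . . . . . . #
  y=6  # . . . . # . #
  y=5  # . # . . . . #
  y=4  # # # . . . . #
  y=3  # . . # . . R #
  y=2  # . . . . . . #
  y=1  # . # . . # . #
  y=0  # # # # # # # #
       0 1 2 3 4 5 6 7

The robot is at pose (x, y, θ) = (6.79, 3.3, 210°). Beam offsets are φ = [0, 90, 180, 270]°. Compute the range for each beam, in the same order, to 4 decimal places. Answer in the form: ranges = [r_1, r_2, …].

beam 1: φ=0°, α=210°
  cosα=-0.8660 sinα=-0.5000 | (6,3) | tMaxX 0.9122 tMaxY 0.6000 | tΔX 1.1547 tΔY 2.0000
    t=0.6000 [y] (6,2)
    t=0.9122 [x] (5,2)
    t=2.0669 [x] (4,2)
    t=2.6000 [y] (4,1)
    t=3.2216 [x] (3,1)
    t=4.3763 [x] (2,1) — stop
  → r_1 = 4.3763
beam 2: φ=90°, α=300°
  cosα=0.5000 sinα=-0.8660 | (6,3) | tMaxX 0.4200 tMaxY 0.3464 | tΔX 2.0000 tΔY 1.1547
    t=0.3464 [y] (6,2)
    t=0.4200 [x] (7,2) — stop
  → r_2 = 0.4200
beam 3: φ=180°, α=30°
  cosα=0.8660 sinα=0.5000 | (6,3) | tMaxX 0.2425 tMaxY 1.4000 | tΔX 1.1547 tΔY 2.0000
    t=0.2425 [x] (7,3) — stop
  → r_3 = 0.2425
beam 4: φ=270°, α=120°
  cosα=-0.5000 sinα=0.8660 | (6,3) | tMaxX 1.5800 tMaxY 0.8083 | tΔX 2.0000 tΔY 1.1547
    t=0.8083 [y] (6,4)
    t=1.5800 [x] (5,4)
    t=1.9630 [y] (5,5)
    t=3.1177 [y] (5,6) — stop
  → r_4 = 3.1177

ranges = [4.3763, 0.4200, 0.2425, 3.1177]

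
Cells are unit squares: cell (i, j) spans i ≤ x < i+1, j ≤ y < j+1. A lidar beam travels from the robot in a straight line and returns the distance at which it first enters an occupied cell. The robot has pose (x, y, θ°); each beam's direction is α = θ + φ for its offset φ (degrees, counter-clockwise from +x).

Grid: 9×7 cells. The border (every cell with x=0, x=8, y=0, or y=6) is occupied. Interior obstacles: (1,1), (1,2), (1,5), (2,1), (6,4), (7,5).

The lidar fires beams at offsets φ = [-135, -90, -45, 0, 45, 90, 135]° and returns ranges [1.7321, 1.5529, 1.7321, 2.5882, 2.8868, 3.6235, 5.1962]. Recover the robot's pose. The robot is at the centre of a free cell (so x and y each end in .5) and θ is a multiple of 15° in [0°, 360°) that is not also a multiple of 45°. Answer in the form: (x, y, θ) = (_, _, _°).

The pose lattice has 29·16 = 464 candidates. Test each by forward raycasting.
  (2.5, 5.5, 255°): beam 1 = 0.5774 ≠ 1.7321 ✗
  (6.5, 2.5, 300°): beam 1 = 5.6940 ≠ 1.7321 ✗
  (7.5, 2.5, 120°): beam 1 = 0.5176 ≠ 1.7321 ✗
  (7.5, 4.5, 330°): beam 1 = 0.5176 ≠ 1.7321 ✗
  …
  (3.5, 4.5, 195°): r_1=1.7321, r_2=1.5529, r_3=1.7321, r_4=2.5882, r_5=2.8868, r_6=3.6235, r_7=5.1962 — all match ✓
No second candidate reproduces the full scan.

(x, y, θ) = (3.5, 4.5, 195°)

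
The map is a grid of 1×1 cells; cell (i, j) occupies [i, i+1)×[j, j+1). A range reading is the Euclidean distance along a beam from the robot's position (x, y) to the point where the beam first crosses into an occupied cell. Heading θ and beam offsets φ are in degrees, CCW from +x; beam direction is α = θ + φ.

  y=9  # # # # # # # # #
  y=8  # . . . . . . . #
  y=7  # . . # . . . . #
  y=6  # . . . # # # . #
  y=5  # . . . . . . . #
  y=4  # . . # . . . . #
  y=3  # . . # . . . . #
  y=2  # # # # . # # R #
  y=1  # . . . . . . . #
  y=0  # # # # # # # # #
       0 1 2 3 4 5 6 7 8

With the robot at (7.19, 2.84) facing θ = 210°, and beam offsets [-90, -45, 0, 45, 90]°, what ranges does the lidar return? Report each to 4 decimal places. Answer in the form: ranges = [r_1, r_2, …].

ranges = [3.6489, 0.1967, 0.2194, 0.7341, 1.6200]

beam 1: φ=-90°, α=120°
  cosα=-0.5000 sinα=0.8660 | (7,2) | tMaxX 0.3800 tMaxY 0.1848 | tΔX 2.0000 tΔY 1.1547
    t=0.1848 [y] (7,3)
    t=0.3800 [x] (6,3)
    t=1.3395 [y] (6,4)
    t=2.3800 [x] (5,4)
    t=2.4942 [y] (5,5)
    t=3.6489 [y] (5,6) — stop
  → r_1 = 3.6489
beam 2: φ=-45°, α=165°
  cosα=-0.9659 sinα=0.2588 | (7,2) | tMaxX 0.1967 tMaxY 0.6182 | tΔX 1.0353 tΔY 3.8637
    t=0.1967 [x] (6,2) — stop
  → r_2 = 0.1967
beam 3: φ=0°, α=210°
  cosα=-0.8660 sinα=-0.5000 | (7,2) | tMaxX 0.2194 tMaxY 1.6800 | tΔX 1.1547 tΔY 2.0000
    t=0.2194 [x] (6,2) — stop
  → r_3 = 0.2194
beam 4: φ=45°, α=255°
  cosα=-0.2588 sinα=-0.9659 | (7,2) | tMaxX 0.7341 tMaxY 0.8696 | tΔX 3.8637 tΔY 1.0353
    t=0.7341 [x] (6,2) — stop
  → r_4 = 0.7341
beam 5: φ=90°, α=300°
  cosα=0.5000 sinα=-0.8660 | (7,2) | tMaxX 1.6200 tMaxY 0.9699 | tΔX 2.0000 tΔY 1.1547
    t=0.9699 [y] (7,1)
    t=1.6200 [x] (8,1) — stop
  → r_5 = 1.6200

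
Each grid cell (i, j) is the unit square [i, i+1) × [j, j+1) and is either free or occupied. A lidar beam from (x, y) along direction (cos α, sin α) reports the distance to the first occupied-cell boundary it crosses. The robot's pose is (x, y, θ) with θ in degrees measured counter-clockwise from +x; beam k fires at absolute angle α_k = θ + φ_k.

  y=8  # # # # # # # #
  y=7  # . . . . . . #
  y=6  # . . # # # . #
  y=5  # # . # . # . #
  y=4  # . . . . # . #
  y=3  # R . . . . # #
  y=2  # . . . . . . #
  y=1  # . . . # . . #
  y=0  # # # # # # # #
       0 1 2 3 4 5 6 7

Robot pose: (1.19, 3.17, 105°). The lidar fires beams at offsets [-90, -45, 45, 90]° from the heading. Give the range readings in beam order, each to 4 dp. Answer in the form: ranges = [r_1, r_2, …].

ranges = [3.9444, 3.6200, 0.2194, 0.1967]

beam 1: φ=-90°, α=15°
  direction (0.9659, 0.2588); cell (1,3); t to first gridline: x 0.8386, y 3.2069 (then +1.0353 / +3.8637)
    (2,3) via x @ 0.8386
    (3,3) via x @ 1.8738
    (4,3) via x @ 2.9091
    (4,4) via y @ 3.2069
    (5,4) via x @ 3.9444  # hit
  → r_1 = 3.9444
beam 2: φ=-45°, α=60°
  direction (0.5000, 0.8660); cell (1,3); t to first gridline: x 1.6200, y 0.9584 (then +2.0000 / +1.1547)
    (1,4) via y @ 0.9584
    (2,4) via x @ 1.6200
    (2,5) via y @ 2.1131
    (2,6) via y @ 3.2678
    (3,6) via x @ 3.6200  # hit
  → r_2 = 3.6200
beam 3: φ=45°, α=150°
  direction (-0.8660, 0.5000); cell (1,3); t to first gridline: x 0.2194, y 1.6600 (then +1.1547 / +2.0000)
    (0,3) via x @ 0.2194  # hit
  → r_3 = 0.2194
beam 4: φ=90°, α=195°
  direction (-0.9659, -0.2588); cell (1,3); t to first gridline: x 0.1967, y 0.6568 (then +1.0353 / +3.8637)
    (0,3) via x @ 0.1967  # hit
  → r_4 = 0.1967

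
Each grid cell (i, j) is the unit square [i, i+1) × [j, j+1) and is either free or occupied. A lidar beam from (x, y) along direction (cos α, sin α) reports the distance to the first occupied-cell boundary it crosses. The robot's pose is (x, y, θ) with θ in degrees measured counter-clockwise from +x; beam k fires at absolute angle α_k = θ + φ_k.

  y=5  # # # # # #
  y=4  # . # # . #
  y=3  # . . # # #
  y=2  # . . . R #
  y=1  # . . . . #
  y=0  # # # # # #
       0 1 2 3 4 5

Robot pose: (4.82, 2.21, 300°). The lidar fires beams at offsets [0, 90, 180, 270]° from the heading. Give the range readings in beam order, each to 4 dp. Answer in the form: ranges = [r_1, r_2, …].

ranges = [0.3600, 0.2078, 0.9122, 2.4200]

beam 1: φ=0°, α=300°
  direction (0.5000, -0.8660); cell (4,2); t to first gridline: x 0.3600, y 0.2425 (then +2.0000 / +1.1547)
    (4,1) via y @ 0.2425
    (5,1) via x @ 0.3600  # hit
  → r_1 = 0.3600
beam 2: φ=90°, α=30°
  direction (0.8660, 0.5000); cell (4,2); t to first gridline: x 0.2078, y 1.5800 (then +1.1547 / +2.0000)
    (5,2) via x @ 0.2078  # hit
  → r_2 = 0.2078
beam 3: φ=180°, α=120°
  direction (-0.5000, 0.8660); cell (4,2); t to first gridline: x 1.6400, y 0.9122 (then +2.0000 / +1.1547)
    (4,3) via y @ 0.9122  # hit
  → r_3 = 0.9122
beam 4: φ=270°, α=210°
  direction (-0.8660, -0.5000); cell (4,2); t to first gridline: x 0.9469, y 0.4200 (then +1.1547 / +2.0000)
    (4,1) via y @ 0.4200
    (3,1) via x @ 0.9469
    (2,1) via x @ 2.1016
    (2,0) via y @ 2.4200  # hit
  → r_4 = 2.4200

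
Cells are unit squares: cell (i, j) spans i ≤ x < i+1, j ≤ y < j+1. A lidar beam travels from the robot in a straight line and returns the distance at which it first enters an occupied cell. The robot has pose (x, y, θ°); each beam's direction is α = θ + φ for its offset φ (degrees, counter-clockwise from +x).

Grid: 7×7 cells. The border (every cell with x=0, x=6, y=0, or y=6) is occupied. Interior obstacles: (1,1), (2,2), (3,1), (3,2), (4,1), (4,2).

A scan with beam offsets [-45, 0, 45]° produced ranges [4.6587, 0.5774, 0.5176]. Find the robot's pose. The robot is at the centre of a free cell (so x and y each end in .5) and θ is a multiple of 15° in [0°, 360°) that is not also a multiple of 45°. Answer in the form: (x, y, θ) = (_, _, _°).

(x, y, θ) = (5.5, 1.5, 150°)

Candidates: 19 free-cell centres × 16 headings = 304 poses. Raycast each; keep the one whose scan matches to 4 dp.
  (3.5, 5.5, 300°): beam 1 = 2.5882 ≠ 4.6587 ✗
  (5.5, 4.5, 255°): beam 1 = 3.0000 ≠ 4.6587 ✗
  (2.5, 3.5, 240°): beam 1 = 1.5529 ≠ 4.6587 ✗
  (2.5, 5.5, 60°): beam 1 = 1.9319 ≠ 4.6587 ✗
  …
  (5.5, 1.5, 150°): r_1=4.6587, r_2=0.5774, r_3=0.5176 — all match ✓
Unique over the lattice → pose = (5.5, 1.5, 150°).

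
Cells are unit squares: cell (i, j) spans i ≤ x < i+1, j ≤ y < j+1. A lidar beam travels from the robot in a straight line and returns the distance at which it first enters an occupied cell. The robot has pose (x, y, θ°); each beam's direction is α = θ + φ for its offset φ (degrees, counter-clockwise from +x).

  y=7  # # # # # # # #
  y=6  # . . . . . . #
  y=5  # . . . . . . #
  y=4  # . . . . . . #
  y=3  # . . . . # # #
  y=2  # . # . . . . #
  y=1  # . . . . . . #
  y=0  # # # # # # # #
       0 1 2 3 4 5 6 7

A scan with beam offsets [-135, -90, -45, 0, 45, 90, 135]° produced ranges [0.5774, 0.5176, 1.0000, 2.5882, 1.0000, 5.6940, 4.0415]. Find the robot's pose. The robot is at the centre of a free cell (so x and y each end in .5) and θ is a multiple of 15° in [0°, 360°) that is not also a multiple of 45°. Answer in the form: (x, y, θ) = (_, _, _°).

(x, y, θ) = (1.5, 3.5, 285°)

The pose lattice has 33·16 = 528 candidates. Test each by forward raycasting.
  (3.5, 5.5, 195°): beam 1 = 1.7321 ≠ 0.5774 ✗
  (6.5, 6.5, 300°): beam 1 = 1.9319 ≠ 0.5774 ✗
  (3.5, 3.5, 105°): beam 1 = 4.0415 ≠ 0.5774 ✗
  …
  (1.5, 3.5, 285°): r_1=0.5774, r_2=0.5176, r_3=1.0000, r_4=2.5882, r_5=1.0000, r_6=5.6940, r_7=4.0415 — all match ✓
No second candidate reproduces the full scan.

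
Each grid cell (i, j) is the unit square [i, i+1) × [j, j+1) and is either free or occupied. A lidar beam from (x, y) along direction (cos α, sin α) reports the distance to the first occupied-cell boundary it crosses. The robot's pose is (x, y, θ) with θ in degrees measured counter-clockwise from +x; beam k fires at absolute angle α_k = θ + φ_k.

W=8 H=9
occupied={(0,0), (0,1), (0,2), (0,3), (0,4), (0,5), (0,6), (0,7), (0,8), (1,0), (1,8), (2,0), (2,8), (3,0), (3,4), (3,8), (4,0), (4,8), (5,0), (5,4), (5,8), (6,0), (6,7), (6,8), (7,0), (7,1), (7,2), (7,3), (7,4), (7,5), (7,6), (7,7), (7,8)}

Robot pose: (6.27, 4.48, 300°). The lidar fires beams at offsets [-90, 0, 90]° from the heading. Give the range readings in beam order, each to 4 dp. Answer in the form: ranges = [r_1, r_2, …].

beam 1: φ=-90°, α=210°
  d=(-0.8660,-0.5000)  start (6,4)  tX=0.3118 tY=0.9600  stride 1/|dx|=1.1547 1/|dy|=2.0000
    cross x-line → (5,4), t=0.3118 (wall)
  → r_1 = 0.3118
beam 2: φ=0°, α=300°
  d=(0.5000,-0.8660)  start (6,4)  tX=1.4600 tY=0.5543  stride 1/|dx|=2.0000 1/|dy|=1.1547
    cross y-line → (6,3), t=0.5543
    cross x-line → (7,3), t=1.4600 (wall)
  → r_2 = 1.4600
beam 3: φ=90°, α=30°
  d=(0.8660,0.5000)  start (6,4)  tX=0.8429 tY=1.0400  stride 1/|dx|=1.1547 1/|dy|=2.0000
    cross x-line → (7,4), t=0.8429 (wall)
  → r_3 = 0.8429

ranges = [0.3118, 1.4600, 0.8429]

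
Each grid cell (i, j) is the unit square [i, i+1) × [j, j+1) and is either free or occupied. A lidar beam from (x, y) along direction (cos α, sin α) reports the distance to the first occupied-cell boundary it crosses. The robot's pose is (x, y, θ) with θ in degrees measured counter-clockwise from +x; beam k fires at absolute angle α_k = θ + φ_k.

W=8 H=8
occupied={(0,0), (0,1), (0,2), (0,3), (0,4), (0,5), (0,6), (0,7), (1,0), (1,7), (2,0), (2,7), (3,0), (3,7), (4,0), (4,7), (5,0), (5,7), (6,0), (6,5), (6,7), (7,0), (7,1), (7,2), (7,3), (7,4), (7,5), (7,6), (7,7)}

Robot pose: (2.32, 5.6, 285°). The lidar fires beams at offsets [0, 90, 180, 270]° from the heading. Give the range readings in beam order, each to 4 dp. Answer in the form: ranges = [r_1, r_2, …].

beam 1: φ=0°, α=285°
  dir = (cos 285°, sin 285°) = (0.2588, -0.9659); from cell (2,5)
  next x-line at t=2.6273, next y-line at t=0.6212; Δt_x=3.8637, Δt_y=1.0353
    y: enter (2,4) at t=0.6212
    y: enter (2,3) at t=1.6564
    x: enter (3,3) at t=2.6273
    y: enter (3,2) at t=2.6917
    y: enter (3,1) at t=3.7270
    y: enter (3,0) at t=4.7623 ← occupied
  → r_1 = 4.7623
beam 2: φ=90°, α=15°
  dir = (cos 15°, sin 15°) = (0.9659, 0.2588); from cell (2,5)
  next x-line at t=0.7040, next y-line at t=1.5455; Δt_x=1.0353, Δt_y=3.8637
    x: enter (3,5) at t=0.7040
    y: enter (3,6) at t=1.5455
    x: enter (4,6) at t=1.7393
    x: enter (5,6) at t=2.7745
    x: enter (6,6) at t=3.8098
    x: enter (7,6) at t=4.8451 ← occupied
  → r_2 = 4.8451
beam 3: φ=180°, α=105°
  dir = (cos 105°, sin 105°) = (-0.2588, 0.9659); from cell (2,5)
  next x-line at t=1.2364, next y-line at t=0.4141; Δt_x=3.8637, Δt_y=1.0353
    y: enter (2,6) at t=0.4141
    x: enter (1,6) at t=1.2364
    y: enter (1,7) at t=1.4494 ← occupied
  → r_3 = 1.4494
beam 4: φ=270°, α=195°
  dir = (cos 195°, sin 195°) = (-0.9659, -0.2588); from cell (2,5)
  next x-line at t=0.3313, next y-line at t=2.3182; Δt_x=1.0353, Δt_y=3.8637
    x: enter (1,5) at t=0.3313
    x: enter (0,5) at t=1.3666 ← occupied
  → r_4 = 1.3666

ranges = [4.7623, 4.8451, 1.4494, 1.3666]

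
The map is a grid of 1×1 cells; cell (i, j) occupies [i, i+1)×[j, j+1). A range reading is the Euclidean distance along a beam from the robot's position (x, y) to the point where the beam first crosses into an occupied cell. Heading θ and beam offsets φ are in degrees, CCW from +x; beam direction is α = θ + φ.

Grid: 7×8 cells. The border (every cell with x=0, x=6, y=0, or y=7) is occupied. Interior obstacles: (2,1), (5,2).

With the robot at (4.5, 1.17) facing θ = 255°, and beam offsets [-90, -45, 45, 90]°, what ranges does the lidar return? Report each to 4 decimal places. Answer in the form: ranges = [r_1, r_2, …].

beam 1: φ=-90°, α=165°
  cosα=-0.9659 sinα=0.2588 | (4,1) | tMaxX 0.5176 tMaxY 3.2069 | tΔX 1.0353 tΔY 3.8637
    t=0.5176 [x] (3,1)
    t=1.5529 [x] (2,1) — stop
  → r_1 = 1.5529
beam 2: φ=-45°, α=210°
  cosα=-0.8660 sinα=-0.5000 | (4,1) | tMaxX 0.5774 tMaxY 0.3400 | tΔX 1.1547 tΔY 2.0000
    t=0.3400 [y] (4,0) — stop
  → r_2 = 0.3400
beam 3: φ=45°, α=300°
  cosα=0.5000 sinα=-0.8660 | (4,1) | tMaxX 1.0000 tMaxY 0.1963 | tΔX 2.0000 tΔY 1.1547
    t=0.1963 [y] (4,0) — stop
  → r_3 = 0.1963
beam 4: φ=90°, α=345°
  cosα=0.9659 sinα=-0.2588 | (4,1) | tMaxX 0.5176 tMaxY 0.6568 | tΔX 1.0353 tΔY 3.8637
    t=0.5176 [x] (5,1)
    t=0.6568 [y] (5,0) — stop
  → r_4 = 0.6568

ranges = [1.5529, 0.3400, 0.1963, 0.6568]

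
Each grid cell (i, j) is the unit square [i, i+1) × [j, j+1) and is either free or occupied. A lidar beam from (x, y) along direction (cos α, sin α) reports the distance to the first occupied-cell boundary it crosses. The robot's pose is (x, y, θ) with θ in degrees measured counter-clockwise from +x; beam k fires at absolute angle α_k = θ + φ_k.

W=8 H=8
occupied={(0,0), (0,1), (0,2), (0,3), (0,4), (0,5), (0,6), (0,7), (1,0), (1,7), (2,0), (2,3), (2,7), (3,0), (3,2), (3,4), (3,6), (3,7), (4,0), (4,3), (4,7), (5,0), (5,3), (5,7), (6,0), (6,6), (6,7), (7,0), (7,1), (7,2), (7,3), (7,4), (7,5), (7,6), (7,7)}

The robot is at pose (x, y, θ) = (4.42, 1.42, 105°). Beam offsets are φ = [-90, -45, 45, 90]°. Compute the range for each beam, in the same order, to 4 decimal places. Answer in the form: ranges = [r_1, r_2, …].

beam 1: φ=-90°, α=15°
  d=(0.9659,0.2588)  start (4,1)  tX=0.6005 tY=2.2409  stride 1/|dx|=1.0353 1/|dy|=3.8637
    cross x-line → (5,1), t=0.6005
    cross x-line → (6,1), t=1.6357
    cross y-line → (6,2), t=2.2409
    cross x-line → (7,2), t=2.6710 (wall)
  → r_1 = 2.6710
beam 2: φ=-45°, α=60°
  d=(0.5000,0.8660)  start (4,1)  tX=1.1600 tY=0.6697  stride 1/|dx|=2.0000 1/|dy|=1.1547
    cross y-line → (4,2), t=0.6697
    cross x-line → (5,2), t=1.1600
    cross y-line → (5,3), t=1.8244 (wall)
  → r_2 = 1.8244
beam 3: φ=45°, α=150°
  d=(-0.8660,0.5000)  start (4,1)  tX=0.4850 tY=1.1600  stride 1/|dx|=1.1547 1/|dy|=2.0000
    cross x-line → (3,1), t=0.4850
    cross y-line → (3,2), t=1.1600 (wall)
  → r_3 = 1.1600
beam 4: φ=90°, α=195°
  d=(-0.9659,-0.2588)  start (4,1)  tX=0.4348 tY=1.6228  stride 1/|dx|=1.0353 1/|dy|=3.8637
    cross x-line → (3,1), t=0.4348
    cross x-line → (2,1), t=1.4701
    cross y-line → (2,0), t=1.6228 (wall)
  → r_4 = 1.6228

ranges = [2.6710, 1.8244, 1.1600, 1.6228]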